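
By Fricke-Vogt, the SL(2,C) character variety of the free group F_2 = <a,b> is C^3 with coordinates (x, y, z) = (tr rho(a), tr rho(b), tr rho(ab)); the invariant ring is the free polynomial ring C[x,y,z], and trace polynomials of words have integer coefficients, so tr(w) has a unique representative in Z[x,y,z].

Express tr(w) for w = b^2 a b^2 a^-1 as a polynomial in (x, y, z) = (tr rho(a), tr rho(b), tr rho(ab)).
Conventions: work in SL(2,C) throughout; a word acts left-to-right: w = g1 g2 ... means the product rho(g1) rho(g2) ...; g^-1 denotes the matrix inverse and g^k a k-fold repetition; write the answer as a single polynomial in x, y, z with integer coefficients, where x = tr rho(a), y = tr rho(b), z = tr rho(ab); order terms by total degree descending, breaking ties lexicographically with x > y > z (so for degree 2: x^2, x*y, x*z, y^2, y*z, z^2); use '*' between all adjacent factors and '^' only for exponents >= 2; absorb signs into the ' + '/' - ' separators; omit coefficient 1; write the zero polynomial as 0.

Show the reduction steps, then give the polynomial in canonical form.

trace(b a b) = trace(b)*trace(a b) - trace(a)  (reduce the b square) = y*z - x
trace(b a b^2) = trace(b)*trace(b a b) - trace(b a)  (reduce the b square) = y^2*z - x*y - z
trace(b^2 a b^2) = trace(b)*trace(b a b^2) - trace(b a b)  (reduce the b square) = y^3*z - x*y^2 - 2*y*z + x
trace(a b a b) = trace(b a)*trace(b a) - trace(1)  (split on b) = z^2 - 2
trace(a b a) = trace(a)*trace(b a) - trace(b)  (reduce the a square) = x*z - y
trace(a b^2 a b) = trace(b)*trace(a b a b) - trace(a b a)  (reduce the b square) = y*z^2 - x*z - y
trace(b^2) = trace(b)*trace(b) - trace(1)  (reduce the b square) = y^2 - 2
trace(a b^2 a) = trace(a)*trace(b^2 a) - trace(b^2)  (reduce the a square) = x*y*z - x^2 - y^2 + 2
trace(b^2 a b^2 a) = trace(b)*trace(a b^2 a b) - trace(a b^2 a)  (reduce the b square) = y^2*z^2 - 2*x*y*z + x^2 - 2
trace(b^2 a b^2 a^-1) = trace(b^2 a b^2)*trace(a) - trace(b^2 a b^2 a)  (eliminate a^-1) = x*y^3*z - x^2*y^2 - y^2*z^2 + 2

x*y^3*z - x^2*y^2 - y^2*z^2 + 2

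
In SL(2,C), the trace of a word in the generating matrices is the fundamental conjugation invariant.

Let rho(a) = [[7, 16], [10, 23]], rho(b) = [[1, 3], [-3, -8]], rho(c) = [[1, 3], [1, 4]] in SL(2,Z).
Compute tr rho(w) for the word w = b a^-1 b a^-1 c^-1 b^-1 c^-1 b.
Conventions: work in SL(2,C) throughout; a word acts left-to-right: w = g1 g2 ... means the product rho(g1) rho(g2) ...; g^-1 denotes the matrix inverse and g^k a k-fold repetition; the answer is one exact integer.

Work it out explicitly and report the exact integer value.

199486

rho(b) = [[1, 3], [-3, -8]]
... * rho(a^-1) = [[23, -16], [-10, 7]]  ->  [[-7, 5], [11, -8]]
... * rho(b) = [[1, 3], [-3, -8]]  ->  [[-22, -61], [35, 97]]
... * rho(a^-1) = [[23, -16], [-10, 7]]  ->  [[104, -75], [-165, 119]]
... * rho(c^-1) = [[4, -3], [-1, 1]]  ->  [[491, -387], [-779, 614]]
... * rho(b^-1) = [[-8, -3], [3, 1]]  ->  [[-5089, -1860], [8074, 2951]]
... * rho(c^-1) = [[4, -3], [-1, 1]]  ->  [[-18496, 13407], [29345, -21271]]
... * rho(b) = [[1, 3], [-3, -8]]  ->  [[-58717, -162744], [93158, 258203]]
tr = -58717 + 258203 = 199486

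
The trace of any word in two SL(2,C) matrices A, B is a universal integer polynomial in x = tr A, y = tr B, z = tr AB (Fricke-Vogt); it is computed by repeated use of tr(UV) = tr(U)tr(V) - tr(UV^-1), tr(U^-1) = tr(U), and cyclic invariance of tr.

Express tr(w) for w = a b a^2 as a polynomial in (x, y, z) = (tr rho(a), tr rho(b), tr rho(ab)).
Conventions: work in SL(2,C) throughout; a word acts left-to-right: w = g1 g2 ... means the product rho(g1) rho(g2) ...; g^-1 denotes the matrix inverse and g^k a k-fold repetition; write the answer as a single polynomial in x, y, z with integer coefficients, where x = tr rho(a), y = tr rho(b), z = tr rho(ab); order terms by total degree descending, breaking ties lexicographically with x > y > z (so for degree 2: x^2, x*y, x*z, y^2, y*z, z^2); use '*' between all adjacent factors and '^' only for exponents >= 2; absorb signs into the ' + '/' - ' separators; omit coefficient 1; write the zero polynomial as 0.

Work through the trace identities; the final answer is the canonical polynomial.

x^2*z - x*y - z

and trace(a b a) = trace(a) * trace(b a) - trace(b)   [square of a] = x*z - y
trace(a b a^2) = trace(a) * trace(a b a) - trace(a b)   [square of a] = x^2*z - x*y - z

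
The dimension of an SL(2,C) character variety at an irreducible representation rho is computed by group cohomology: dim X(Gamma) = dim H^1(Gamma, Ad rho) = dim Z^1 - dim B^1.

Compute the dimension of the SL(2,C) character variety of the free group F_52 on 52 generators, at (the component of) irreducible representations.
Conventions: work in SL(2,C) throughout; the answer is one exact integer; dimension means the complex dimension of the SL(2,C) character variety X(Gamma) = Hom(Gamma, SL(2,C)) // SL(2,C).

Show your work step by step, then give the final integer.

Here Gamma is free of rank 52 — no relator constrains a cocycle.
Z^1(Gamma, Ad rho) = (sl_2)^52: a cocycle is a free choice of one sl_2 vector per generator, so dim Z^1 = 3*52 = 156.
At an irreducible rho the centralizer of the image in sl_2 is 0, so the coboundary map sl_2 -> Z^1 is injective: dim B^1 = 3.
Therefore dim X = 156 - 3 = 153.

153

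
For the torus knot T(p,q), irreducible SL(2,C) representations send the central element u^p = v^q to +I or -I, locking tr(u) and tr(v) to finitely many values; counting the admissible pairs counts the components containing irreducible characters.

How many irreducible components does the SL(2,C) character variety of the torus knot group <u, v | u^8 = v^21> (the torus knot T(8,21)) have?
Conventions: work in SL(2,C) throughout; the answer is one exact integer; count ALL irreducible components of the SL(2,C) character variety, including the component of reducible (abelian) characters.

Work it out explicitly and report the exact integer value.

71

In the torus knot group T(8,21), u^8 = v^21 is central, so an irreducible representation sends it to +I or -I (Schur).
On an irreducible component, tr(u) is locked at 2*cos(pi*alpha/8) for some alpha in 1..7, and tr(v) at 2*cos(pi*beta/21) for some beta in 1..20.
u^8 = (-1)^alpha I and v^21 = (-1)^beta I must agree, so alpha and beta have equal parity.
count pairs: odd alpha (4 choices) x odd beta (10), plus even alpha (3) x even beta (10): 4*10 + 3*10 = 70.
components with irreducible characters: 70; plus the single component of reducible (abelian) characters: total 71.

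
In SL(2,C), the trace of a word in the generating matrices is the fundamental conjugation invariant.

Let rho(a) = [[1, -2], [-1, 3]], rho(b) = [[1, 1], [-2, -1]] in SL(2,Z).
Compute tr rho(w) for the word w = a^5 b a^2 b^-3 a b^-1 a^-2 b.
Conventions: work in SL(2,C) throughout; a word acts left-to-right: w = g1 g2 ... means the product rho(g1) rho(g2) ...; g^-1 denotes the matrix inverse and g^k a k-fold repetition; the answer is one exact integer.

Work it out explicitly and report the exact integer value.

rho(a) = [[1, -2], [-1, 3]]
... * rho(a) = [[1, -2], [-1, 3]]  ->  [[3, -8], [-4, 11]]
... * rho(a) = [[1, -2], [-1, 3]]  ->  [[11, -30], [-15, 41]]
... * rho(a) = [[1, -2], [-1, 3]]  ->  [[41, -112], [-56, 153]]
... * rho(a) = [[1, -2], [-1, 3]]  ->  [[153, -418], [-209, 571]]
... * rho(b) = [[1, 1], [-2, -1]]  ->  [[989, 571], [-1351, -780]]
... * rho(a) = [[1, -2], [-1, 3]]  ->  [[418, -265], [-571, 362]]
... * rho(a) = [[1, -2], [-1, 3]]  ->  [[683, -1631], [-933, 2228]]
... * rho(b^-1) = [[-1, -1], [2, 1]]  ->  [[-3945, -2314], [5389, 3161]]
... * rho(b^-1) = [[-1, -1], [2, 1]]  ->  [[-683, 1631], [933, -2228]]
... * rho(b^-1) = [[-1, -1], [2, 1]]  ->  [[3945, 2314], [-5389, -3161]]
... * rho(a) = [[1, -2], [-1, 3]]  ->  [[1631, -948], [-2228, 1295]]
... * rho(b^-1) = [[-1, -1], [2, 1]]  ->  [[-3527, -2579], [4818, 3523]]
... * rho(a^-1) = [[3, 2], [1, 1]]  ->  [[-13160, -9633], [17977, 13159]]
... * rho(a^-1) = [[3, 2], [1, 1]]  ->  [[-49113, -35953], [67090, 49113]]
... * rho(b) = [[1, 1], [-2, -1]]  ->  [[22793, -13160], [-31136, 17977]]
tr = 22793 + 17977 = 40770

40770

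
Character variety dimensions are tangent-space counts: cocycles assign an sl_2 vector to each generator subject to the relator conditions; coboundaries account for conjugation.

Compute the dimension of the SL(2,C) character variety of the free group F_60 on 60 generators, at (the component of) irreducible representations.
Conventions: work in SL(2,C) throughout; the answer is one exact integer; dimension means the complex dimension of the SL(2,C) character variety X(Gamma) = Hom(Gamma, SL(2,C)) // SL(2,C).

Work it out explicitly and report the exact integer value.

177

Here Gamma is free of rank 60 — no relator constrains a cocycle.
Z^1(Gamma, Ad rho) = (sl_2)^60: a cocycle is a free choice of one sl_2 vector per generator, so dim Z^1 = 3*60 = 180.
Irreducibility makes the coboundary map sl_2 -> Z^1 injective (trivial centralizer), so dim B^1 = 3.
dim X = dim H^1 = dim Z^1 - dim B^1 = 180 - 3 = 177.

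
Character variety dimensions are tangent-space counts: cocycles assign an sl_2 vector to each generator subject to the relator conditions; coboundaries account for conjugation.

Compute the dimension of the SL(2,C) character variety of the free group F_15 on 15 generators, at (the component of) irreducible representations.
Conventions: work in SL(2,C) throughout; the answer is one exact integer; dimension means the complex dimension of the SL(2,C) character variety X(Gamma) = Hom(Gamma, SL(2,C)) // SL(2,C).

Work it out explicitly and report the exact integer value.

The free group F_15: 15 generators, no relators.
A cocycle picks one sl_2 vector per generator freely, giving dim Z^1 = 3*15 = 45.
At an irreducible rho the centralizer of the image in sl_2 is 0, so the coboundary map sl_2 -> Z^1 is injective: dim B^1 = 3.
Therefore dim X = 45 - 3 = 42.

42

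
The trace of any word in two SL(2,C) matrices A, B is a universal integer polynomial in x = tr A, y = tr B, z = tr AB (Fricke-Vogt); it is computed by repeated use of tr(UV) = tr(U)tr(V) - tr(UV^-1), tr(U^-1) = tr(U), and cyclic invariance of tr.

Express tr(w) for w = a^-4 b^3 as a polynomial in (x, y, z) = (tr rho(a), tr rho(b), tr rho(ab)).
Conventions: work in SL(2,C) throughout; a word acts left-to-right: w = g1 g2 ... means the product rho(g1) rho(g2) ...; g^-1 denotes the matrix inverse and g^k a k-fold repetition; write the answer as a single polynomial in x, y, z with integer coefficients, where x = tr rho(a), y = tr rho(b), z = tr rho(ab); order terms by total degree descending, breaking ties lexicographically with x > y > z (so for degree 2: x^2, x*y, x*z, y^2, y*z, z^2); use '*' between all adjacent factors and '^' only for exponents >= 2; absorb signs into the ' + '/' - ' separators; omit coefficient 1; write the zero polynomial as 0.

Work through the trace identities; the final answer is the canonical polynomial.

x^4*y^3 - x^3*y^2*z - 2*x^4*y - 3*x^2*y^3 + x^3*z + 2*x*y^2*z + 7*x^2*y + y^3 - 2*x*z - 3*y

and trace(b^2) = trace(b)*trace(b) - trace(1)  (reduce the b square) = y^2 - 2
trace(b^3) = trace(b)*trace(b^2) - trace(b)  (reduce the b square) = y^3 - 3*y
and trace(b a b) = trace(b)*trace(a b) - trace(a)  (reduce the b square) = y*z - x
trace(b^3 a) = trace(b)*trace(b a b) - trace(b a)  (reduce the b square) = y^2*z - x*y - z
and trace(b^3 a^-1) = trace(b^3)*trace(a) - trace(b^3 a)  (eliminate a^-1) = x*y^3 - y^2*z - 2*x*y + z
trace(a^-1 b^3 a^-1) = trace(b^3 a^-1)*trace(a) - trace(b^3)  (eliminate a^-1) = x^2*y^3 - x*y^2*z - 2*x^2*y - y^3 + x*z + 3*y
trace(a^-2 b^3 a^-1) = trace(a^-1 b^3 a^-1)*trace(a) - trace(a^-1 b^3)  (eliminate a^-1) = x^3*y^3 - x^2*y^2*z - 2*x^3*y - 2*x*y^3 + x^2*z + y^2*z + 5*x*y - z
next, trace(a^-4 b^3) = trace(a^-2 b^3 a^-1)*trace(a) - trace(a^-2 b^3)  (eliminate a^-1) = x^4*y^3 - x^3*y^2*z - 2*x^4*y - 3*x^2*y^3 + x^3*z + 2*x*y^2*z + 7*x^2*y + y^3 - 2*x*z - 3*y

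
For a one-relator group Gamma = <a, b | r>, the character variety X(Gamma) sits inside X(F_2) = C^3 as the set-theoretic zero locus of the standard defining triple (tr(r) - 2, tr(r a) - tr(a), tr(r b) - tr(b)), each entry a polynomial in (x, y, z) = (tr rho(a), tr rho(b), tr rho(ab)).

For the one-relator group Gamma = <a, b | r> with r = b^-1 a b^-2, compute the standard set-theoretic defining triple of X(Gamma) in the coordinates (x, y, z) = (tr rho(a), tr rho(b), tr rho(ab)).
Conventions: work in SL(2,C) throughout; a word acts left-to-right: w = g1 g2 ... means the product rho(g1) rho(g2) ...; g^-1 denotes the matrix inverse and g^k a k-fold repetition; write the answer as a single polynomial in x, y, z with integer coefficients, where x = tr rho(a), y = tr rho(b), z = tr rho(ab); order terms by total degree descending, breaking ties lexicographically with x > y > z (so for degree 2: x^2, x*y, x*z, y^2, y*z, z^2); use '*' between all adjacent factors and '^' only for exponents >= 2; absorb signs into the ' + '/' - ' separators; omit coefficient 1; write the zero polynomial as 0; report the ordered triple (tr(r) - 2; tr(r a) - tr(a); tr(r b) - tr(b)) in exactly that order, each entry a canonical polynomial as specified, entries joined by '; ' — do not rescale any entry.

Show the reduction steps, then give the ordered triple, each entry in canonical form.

x*y^3 - y^2*z - 2*x*y + z - 2; x^2*y^3 - 2*x*y^2*z - x^2*y + y*z^2 + x*z - x - y; x*y^2 - y*z - x - y

trace(a b^-1) = trace(a) * trace(b) - trace(a b) = x*y - z
trace(b^-2 a) = trace(a b^-1) * trace(b) - trace(a) = x*y^2 - y*z - x
apply: trace(b^-1 a b^-2) = trace(b^-2 a) * trace(b) - trace(b^-2 a b) = x*y^3 - y^2*z - 2*x*y + z
apply: trace(a^2) = trace(a) * trace(a) - trace(1)  (reduce the a square) = x^2 - 2
trace(a^2 b) = trace(a) * trace(b a) - trace(b)  (reduce the a square) = x*z - y
apply: trace(b^-1 a^2) = trace(a^2) * trace(b) - trace(a^2 b)  (eliminate b^-1) = x^2*y - x*z - y
apply: trace(a b^-2 a) = trace(b^-1 a^2) * trace(b) - trace(b^-1 a^2 b)  (eliminate b^-1) = x^2*y^2 - x*y*z - x^2 - y^2 + 2
trace(a b a b) = trace(b a) * trace(b a) - trace(1)  (split on b) = z^2 - 2
trace(a b a b^-1) = trace(a b a) * trace(b) - trace(a b a b)  (eliminate b^-1) = x*y*z - y^2 - z^2 + 2
use: trace(a b^-2 a b) = trace(a b a b^-1) * trace(b) - trace(a b a)  (eliminate b^-1) = x*y^2*z - y^3 - y*z^2 - x*z + 3*y
trace(b^-1 a b^-2 a) = trace(a b^-2 a) * trace(b) - trace(a b^-2 a b)  (eliminate b^-1) = x^2*y^3 - 2*x*y^2*z - x^2*y + y*z^2 + x*z - y
assemble the triple (trace(r) - 2; trace(r a) - x; trace(r b) - y)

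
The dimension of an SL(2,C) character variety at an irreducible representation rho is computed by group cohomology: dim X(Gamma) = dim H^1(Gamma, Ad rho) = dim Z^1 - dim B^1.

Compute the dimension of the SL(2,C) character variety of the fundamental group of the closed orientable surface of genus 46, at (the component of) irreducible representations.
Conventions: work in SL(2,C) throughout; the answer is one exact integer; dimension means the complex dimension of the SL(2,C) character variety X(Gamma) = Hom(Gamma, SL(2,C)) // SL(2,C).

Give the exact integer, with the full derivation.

pi_1 of the closed genus-46 surface has 92 generators bound by the single product-of-commutators relator.
Before the relator condition, cocycle space has dim 3*92 = 276.
At an irreducible rho, H^2 = coker(d_2) vanishes (Poincare duality: H^2 is dual to H^0 = invariants = 0), so d_2 is surjective onto sl_2 and dim Z^1 = 276 - 3 = 273.
As always at irreducible rho, dim B^1 = 3.
dim X = dim H^1 = 273 - 3 = 270.

270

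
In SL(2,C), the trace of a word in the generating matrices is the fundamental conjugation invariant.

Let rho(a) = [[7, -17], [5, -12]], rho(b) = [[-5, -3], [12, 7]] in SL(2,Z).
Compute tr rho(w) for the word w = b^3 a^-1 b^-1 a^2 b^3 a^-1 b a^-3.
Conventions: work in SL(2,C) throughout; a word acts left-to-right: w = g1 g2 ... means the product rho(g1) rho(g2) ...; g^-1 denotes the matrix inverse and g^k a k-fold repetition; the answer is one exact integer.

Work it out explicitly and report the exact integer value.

rho(b) = [[-5, -3], [12, 7]]
... * rho(b) = [[-5, -3], [12, 7]]  ->  [[-11, -6], [24, 13]]
... * rho(b) = [[-5, -3], [12, 7]]  ->  [[-17, -9], [36, 19]]
... * rho(a^-1) = [[-12, 17], [-5, 7]]  ->  [[249, -352], [-527, 745]]
... * rho(b^-1) = [[7, 3], [-12, -5]]  ->  [[5967, 2507], [-12629, -5306]]
... * rho(a) = [[7, -17], [5, -12]]  ->  [[54304, -131523], [-114933, 278365]]
... * rho(a) = [[7, -17], [5, -12]]  ->  [[-277487, 655108], [587294, -1386519]]
... * rho(b) = [[-5, -3], [12, 7]]  ->  [[9248731, 5418217], [-19574698, -11467515]]
... * rho(b) = [[-5, -3], [12, 7]]  ->  [[18774949, 10181326], [-39736690, -21548511]]
... * rho(b) = [[-5, -3], [12, 7]]  ->  [[28301167, 14944435], [-59898682, -31629507]]
... * rho(a^-1) = [[-12, 17], [-5, 7]]  ->  [[-414336179, 585730884], [876931719, -1239684143]]
... * rho(b) = [[-5, -3], [12, 7]]  ->  [[9100451503, 5343124725], [-19260868311, -11308584158]]
... * rho(a^-1) = [[-12, 17], [-5, 7]]  ->  [[-135921041661, 192109548626], [287673340522, -406594850393]]
... * rho(a^-1) = [[-12, 17], [-5, 7]]  ->  [[670504756802, -965890867855], [-1419105834299, 2044282836123]]
... * rho(a^-1) = [[-12, 17], [-5, 7]]  ->  [[-3216602742349, 4637344790649], [6807855830973, -9814819330222]]
tr = -3216602742349 + -9814819330222 = -13031422072571

-13031422072571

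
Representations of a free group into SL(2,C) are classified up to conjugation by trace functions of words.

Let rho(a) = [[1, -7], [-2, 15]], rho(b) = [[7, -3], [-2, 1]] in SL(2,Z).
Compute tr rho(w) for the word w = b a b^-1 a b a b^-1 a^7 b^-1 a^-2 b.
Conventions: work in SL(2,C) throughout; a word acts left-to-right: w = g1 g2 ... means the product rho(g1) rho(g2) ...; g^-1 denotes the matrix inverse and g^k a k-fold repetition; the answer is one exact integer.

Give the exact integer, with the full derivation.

rho(b) = [[7, -3], [-2, 1]]
... * rho(a) = [[1, -7], [-2, 15]]  ->  [[13, -94], [-4, 29]]
... * rho(b^-1) = [[1, 3], [2, 7]]  ->  [[-175, -619], [54, 191]]
... * rho(a) = [[1, -7], [-2, 15]]  ->  [[1063, -8060], [-328, 2487]]
... * rho(b) = [[7, -3], [-2, 1]]  ->  [[23561, -11249], [-7270, 3471]]
... * rho(a) = [[1, -7], [-2, 15]]  ->  [[46059, -333662], [-14212, 102955]]
... * rho(b^-1) = [[1, 3], [2, 7]]  ->  [[-621265, -2197457], [191698, 678049]]
... * rho(a) = [[1, -7], [-2, 15]]  ->  [[3773649, -28613000], [-1164400, 8828849]]
... * rho(a) = [[1, -7], [-2, 15]]  ->  [[60999649, -455610543], [-18822098, 140583535]]
... * rho(a) = [[1, -7], [-2, 15]]  ->  [[972220735, -7261155688], [-299989168, 2240507711]]
... * rho(a) = [[1, -7], [-2, 15]]  ->  [[15494532111, -115722880465], [-4781004590, 35707539841]]
... * rho(a) = [[1, -7], [-2, 15]]  ->  [[246940293041, -1844304931752], [-76196084272, 569080129745]]
... * rho(a) = [[1, -7], [-2, 15]]  ->  [[3935550156545, -29393156027567], [-1214356343762, 9069574536079]]
... * rho(a) = [[1, -7], [-2, 15]]  ->  [[62721862211679, -468446191509320], [-19353505415920, 144544112447519]]
... * rho(b^-1) = [[1, 3], [2, 7]]  ->  [[-874170520806961, -3090957753930203], [269734719479118, 953748270884873]]
... * rho(a^-1) = [[15, 7], [2, 1]]  ->  [[-19294473319964821, -9210151399578930], [5953517333956516, 2841891307238699]]
... * rho(a^-1) = [[15, 7], [2, 1]]  ->  [[-307837402598630175, -144271464639332677], [94986542623825138, 44516512644934311]]
... * rho(b) = [[7, -3], [-2, 1]]  ->  [[-1866318888911745871, 779240743156557848], [575872773076907344, -240443115226541103]]
tr = -1866318888911745871 + -240443115226541103 = -2106762004138286974

-2106762004138286974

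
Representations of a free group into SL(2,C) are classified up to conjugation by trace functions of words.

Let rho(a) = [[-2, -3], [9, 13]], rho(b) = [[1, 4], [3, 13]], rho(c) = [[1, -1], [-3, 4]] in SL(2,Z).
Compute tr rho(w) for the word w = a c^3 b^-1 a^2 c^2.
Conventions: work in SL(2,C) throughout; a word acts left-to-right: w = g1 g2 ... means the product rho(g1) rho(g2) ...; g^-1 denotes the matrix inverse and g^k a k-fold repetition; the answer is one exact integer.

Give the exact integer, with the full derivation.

18277958

rho(a) = [[-2, -3], [9, 13]]
... * rho(c) = [[1, -1], [-3, 4]]  ->  [[7, -10], [-30, 43]]
... * rho(c) = [[1, -1], [-3, 4]]  ->  [[37, -47], [-159, 202]]
... * rho(c) = [[1, -1], [-3, 4]]  ->  [[178, -225], [-765, 967]]
... * rho(b^-1) = [[13, -4], [-3, 1]]  ->  [[2989, -937], [-12846, 4027]]
... * rho(a) = [[-2, -3], [9, 13]]  ->  [[-14411, -21148], [61935, 90889]]
... * rho(a) = [[-2, -3], [9, 13]]  ->  [[-161510, -231691], [694131, 995752]]
... * rho(c) = [[1, -1], [-3, 4]]  ->  [[533563, -765254], [-2293125, 3288877]]
... * rho(c) = [[1, -1], [-3, 4]]  ->  [[2829325, -3594579], [-12159756, 15448633]]
tr = 2829325 + 15448633 = 18277958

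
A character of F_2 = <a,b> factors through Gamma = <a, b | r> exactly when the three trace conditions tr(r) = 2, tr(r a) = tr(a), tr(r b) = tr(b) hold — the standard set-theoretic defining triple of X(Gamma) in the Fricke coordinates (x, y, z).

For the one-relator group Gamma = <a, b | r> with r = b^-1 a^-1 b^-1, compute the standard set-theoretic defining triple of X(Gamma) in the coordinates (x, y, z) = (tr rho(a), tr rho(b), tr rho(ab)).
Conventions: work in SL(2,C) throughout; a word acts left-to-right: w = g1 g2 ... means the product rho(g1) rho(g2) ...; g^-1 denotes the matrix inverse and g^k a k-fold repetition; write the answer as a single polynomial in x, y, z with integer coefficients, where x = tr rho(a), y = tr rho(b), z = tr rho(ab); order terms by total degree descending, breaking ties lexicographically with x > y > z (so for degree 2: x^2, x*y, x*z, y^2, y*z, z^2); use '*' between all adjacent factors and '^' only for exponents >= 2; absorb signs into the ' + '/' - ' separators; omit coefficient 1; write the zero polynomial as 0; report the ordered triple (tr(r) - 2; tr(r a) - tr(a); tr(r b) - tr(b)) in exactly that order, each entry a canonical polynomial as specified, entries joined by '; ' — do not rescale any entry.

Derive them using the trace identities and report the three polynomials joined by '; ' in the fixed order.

tr(b^-1) = tr(b) = y
tr(b^-1 a) = tr(a) tr(b) - tr(a b)  (eliminate b^-1) = x*y - z
use: tr(a^-1 b^-1) = tr(b^-1) tr(a) - tr(b^-1 a)  (eliminate a^-1) = z
apply: tr(b^-1 a^-1 b^-1) = tr(a^-1 b^-1) tr(b) - tr(a^-1)  (eliminate b^-1) = y*z - x
tr(b^-1 a b^-1) = tr(a b^-1) tr(b) - tr(a)   [inverse elimination on b] = x*y^2 - y*z - x
use: tr(a^2) = tr(a) tr(a) - tr(1)   [square of a] = x^2 - 2
tr(a^2 b) = tr(a) tr(b a) - tr(b)   [square of a] = x*z - y
apply: tr(a b^-1 a) = tr(a^2) tr(b) - tr(a^2 b)   [inverse elimination on b] = x^2*y - x*z - y
tr(a b a b) = tr(b a) tr(b a) - tr(1)   [split at a repeated b] = z^2 - 2
tr(a b^-1 a b) = tr(a b a) tr(b) - tr(a b a b)   [inverse elimination on b] = x*y*z - y^2 - z^2 + 2
tr(b^-1 a b^-1 a) = tr(a b^-1 a) tr(b) - tr(a b^-1 a b)   [inverse elimination on b] = x^2*y^2 - 2*x*y*z + z^2 - 2
tr(b^-1 a^-1 b^-1 a) = tr(b^-1 a b^-1) tr(a) - tr(b^-1 a b^-1 a)   [inverse elimination on a] = x*y*z - x^2 - z^2 + 2
assemble the triple (tr(r) - 2; tr(r a) - x; tr(r b) - y)

y*z - x - 2; x*y*z - x^2 - z^2 - x + 2; -y + z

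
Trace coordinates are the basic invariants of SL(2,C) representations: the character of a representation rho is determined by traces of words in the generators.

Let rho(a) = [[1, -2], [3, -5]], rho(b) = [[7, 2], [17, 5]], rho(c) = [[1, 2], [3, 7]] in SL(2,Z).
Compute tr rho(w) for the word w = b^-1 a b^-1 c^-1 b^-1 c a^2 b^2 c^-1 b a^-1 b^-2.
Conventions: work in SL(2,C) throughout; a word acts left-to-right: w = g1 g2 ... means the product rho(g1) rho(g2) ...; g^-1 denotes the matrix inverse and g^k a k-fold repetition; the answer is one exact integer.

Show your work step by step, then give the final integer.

-49204092840

rho(b^-1) = [[5, -2], [-17, 7]]
... * rho(a) = [[1, -2], [3, -5]]  ->  [[-1, 0], [4, -1]]
... * rho(b^-1) = [[5, -2], [-17, 7]]  ->  [[-5, 2], [37, -15]]
... * rho(c^-1) = [[7, -2], [-3, 1]]  ->  [[-41, 12], [304, -89]]
... * rho(b^-1) = [[5, -2], [-17, 7]]  ->  [[-409, 166], [3033, -1231]]
... * rho(c) = [[1, 2], [3, 7]]  ->  [[89, 344], [-660, -2551]]
... * rho(a) = [[1, -2], [3, -5]]  ->  [[1121, -1898], [-8313, 14075]]
... * rho(a) = [[1, -2], [3, -5]]  ->  [[-4573, 7248], [33912, -53749]]
... * rho(b) = [[7, 2], [17, 5]]  ->  [[91205, 27094], [-676349, -200921]]
... * rho(b) = [[7, 2], [17, 5]]  ->  [[1099033, 317880], [-8150100, -2357303]]
... * rho(c^-1) = [[7, -2], [-3, 1]]  ->  [[6739591, -1880186], [-49978791, 13942897]]
... * rho(b) = [[7, 2], [17, 5]]  ->  [[15213975, 4078252], [-112822288, -30243097]]
... * rho(a^-1) = [[-5, 2], [-3, 1]]  ->  [[-88304631, 34506202], [654840731, -255887673]]
... * rho(b^-1) = [[5, -2], [-17, 7]]  ->  [[-1028128589, 418152676], [7624294096, -3100895173]]
... * rho(b^-1) = [[5, -2], [-17, 7]]  ->  [[-12249238437, 4983325910], [90836688421, -36954854403]]
tr = -12249238437 + -36954854403 = -49204092840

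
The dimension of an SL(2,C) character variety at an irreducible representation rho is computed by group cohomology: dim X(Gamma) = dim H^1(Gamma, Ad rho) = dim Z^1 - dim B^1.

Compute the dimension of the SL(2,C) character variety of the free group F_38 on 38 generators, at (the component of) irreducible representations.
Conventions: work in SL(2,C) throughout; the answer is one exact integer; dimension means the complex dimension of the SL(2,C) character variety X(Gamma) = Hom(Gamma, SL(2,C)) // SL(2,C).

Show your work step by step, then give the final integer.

Gamma = F_38 has 38 generators and no relators.
Z^1(Gamma, Ad rho) = (sl_2)^38: a cocycle is a free choice of one sl_2 vector per generator, so dim Z^1 = 3*38 = 114.
At an irreducible rho the centralizer of the image in sl_2 is 0, so the coboundary map sl_2 -> Z^1 is injective: dim B^1 = 3.
Therefore dim X = 114 - 3 = 111.

111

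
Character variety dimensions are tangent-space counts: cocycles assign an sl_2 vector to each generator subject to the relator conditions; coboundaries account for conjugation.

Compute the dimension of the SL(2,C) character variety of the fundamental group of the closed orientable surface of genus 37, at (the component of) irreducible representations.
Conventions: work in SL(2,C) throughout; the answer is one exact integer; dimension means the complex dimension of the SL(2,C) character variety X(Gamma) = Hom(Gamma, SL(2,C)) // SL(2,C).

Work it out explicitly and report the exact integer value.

pi_1 of the closed genus-37 surface has 74 generators bound by the single product-of-commutators relator.
Before the relator condition, cocycle space has dim 3*74 = 222.
d_2 is surjective at irreducible rho (its cokernel H^2 is dual to H^0 = 0), so dim Z^1 = 222 - 3 = 219.
dim B^1 = 3 (coboundaries, injective at irreducible rho).
Hence dim X = 219 - 3 = 216.

216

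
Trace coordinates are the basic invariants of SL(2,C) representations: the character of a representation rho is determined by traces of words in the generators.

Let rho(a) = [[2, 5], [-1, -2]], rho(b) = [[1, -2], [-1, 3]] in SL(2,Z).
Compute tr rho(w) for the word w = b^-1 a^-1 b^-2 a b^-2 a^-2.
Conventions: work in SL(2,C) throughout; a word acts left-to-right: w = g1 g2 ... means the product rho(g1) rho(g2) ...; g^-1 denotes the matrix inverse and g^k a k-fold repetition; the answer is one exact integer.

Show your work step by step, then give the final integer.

2936

rho(b^-1) = [[3, 2], [1, 1]]
... * rho(a^-1) = [[-2, -5], [1, 2]]  ->  [[-4, -11], [-1, -3]]
... * rho(b^-1) = [[3, 2], [1, 1]]  ->  [[-23, -19], [-6, -5]]
... * rho(b^-1) = [[3, 2], [1, 1]]  ->  [[-88, -65], [-23, -17]]
... * rho(a) = [[2, 5], [-1, -2]]  ->  [[-111, -310], [-29, -81]]
... * rho(b^-1) = [[3, 2], [1, 1]]  ->  [[-643, -532], [-168, -139]]
... * rho(b^-1) = [[3, 2], [1, 1]]  ->  [[-2461, -1818], [-643, -475]]
... * rho(a^-1) = [[-2, -5], [1, 2]]  ->  [[3104, 8669], [811, 2265]]
... * rho(a^-1) = [[-2, -5], [1, 2]]  ->  [[2461, 1818], [643, 475]]
tr = 2461 + 475 = 2936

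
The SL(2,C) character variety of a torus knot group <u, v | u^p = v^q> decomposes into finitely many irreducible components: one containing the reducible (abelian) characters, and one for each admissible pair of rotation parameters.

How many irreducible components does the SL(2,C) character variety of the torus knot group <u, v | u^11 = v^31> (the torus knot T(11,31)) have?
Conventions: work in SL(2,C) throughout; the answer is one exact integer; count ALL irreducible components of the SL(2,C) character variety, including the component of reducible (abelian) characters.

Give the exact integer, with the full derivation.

For T(11,31): irreducibility forces the central element u^11 = v^31 to one of +I, -I.
On an irreducible component, tr(u) is locked at 2*cos(pi*alpha/11) for some alpha in 1..10, and tr(v) at 2*cos(pi*beta/31) for some beta in 1..30.
The two central values (-1)^alpha I and (-1)^beta I must be the same matrix, so alpha and beta share a parity.
Counting: 5 odd alphas x 15 odd betas + 5 even alphas x 15 even betas = 75 + 75 = 150.
components with irreducible characters: 150; plus the single component of reducible (abelian) characters: total 151.

151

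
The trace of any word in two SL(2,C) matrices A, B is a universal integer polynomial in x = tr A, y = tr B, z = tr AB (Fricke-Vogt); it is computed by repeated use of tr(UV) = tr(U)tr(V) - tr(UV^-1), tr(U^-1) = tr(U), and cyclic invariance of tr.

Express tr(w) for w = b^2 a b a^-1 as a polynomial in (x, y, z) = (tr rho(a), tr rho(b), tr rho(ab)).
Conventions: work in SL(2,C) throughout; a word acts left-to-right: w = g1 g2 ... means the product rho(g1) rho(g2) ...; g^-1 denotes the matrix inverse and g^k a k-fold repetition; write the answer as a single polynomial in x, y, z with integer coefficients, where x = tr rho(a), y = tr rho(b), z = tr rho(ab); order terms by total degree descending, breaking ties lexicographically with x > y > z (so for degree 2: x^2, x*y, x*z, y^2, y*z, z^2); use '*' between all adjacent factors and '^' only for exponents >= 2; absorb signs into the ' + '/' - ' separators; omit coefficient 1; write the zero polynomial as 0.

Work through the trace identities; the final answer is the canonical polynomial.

x*y^2*z - x^2*y - y*z^2 + y

trace(a b^2) = trace(b)*trace(a b) - trace(a)   [square of b] = y*z - x
trace(b^2 a b) = trace(b)*trace(a b^2) - trace(a b)   [square of b] = y^2*z - x*y - z
trace(a b a b) = trace(a b)*trace(a b) - trace(1)   [split at a repeated a] = z^2 - 2
trace(a b a) = trace(a)*trace(b a) - trace(b)   [square of a] = x*z - y
trace(b^2 a b a) = trace(b)*trace(a b a b) - trace(a b a)   [square of b] = y*z^2 - x*z - y
trace(b^2 a b a^-1) = trace(b^2 a b)*trace(a) - trace(b^2 a b a)   [inverse elimination on a] = x*y^2*z - x^2*y - y*z^2 + y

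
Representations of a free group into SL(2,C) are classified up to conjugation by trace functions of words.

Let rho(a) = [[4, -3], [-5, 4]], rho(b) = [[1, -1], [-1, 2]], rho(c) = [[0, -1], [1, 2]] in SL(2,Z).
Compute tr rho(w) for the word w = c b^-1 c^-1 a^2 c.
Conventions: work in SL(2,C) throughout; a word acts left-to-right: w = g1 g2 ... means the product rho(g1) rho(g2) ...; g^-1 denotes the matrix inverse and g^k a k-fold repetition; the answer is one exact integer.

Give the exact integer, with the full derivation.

6

rho(c) = [[0, -1], [1, 2]]
... * rho(b^-1) = [[2, 1], [1, 1]]  ->  [[-1, -1], [4, 3]]
... * rho(c^-1) = [[2, 1], [-1, 0]]  ->  [[-1, -1], [5, 4]]
... * rho(a) = [[4, -3], [-5, 4]]  ->  [[1, -1], [0, 1]]
... * rho(a) = [[4, -3], [-5, 4]]  ->  [[9, -7], [-5, 4]]
... * rho(c) = [[0, -1], [1, 2]]  ->  [[-7, -23], [4, 13]]
tr = -7 + 13 = 6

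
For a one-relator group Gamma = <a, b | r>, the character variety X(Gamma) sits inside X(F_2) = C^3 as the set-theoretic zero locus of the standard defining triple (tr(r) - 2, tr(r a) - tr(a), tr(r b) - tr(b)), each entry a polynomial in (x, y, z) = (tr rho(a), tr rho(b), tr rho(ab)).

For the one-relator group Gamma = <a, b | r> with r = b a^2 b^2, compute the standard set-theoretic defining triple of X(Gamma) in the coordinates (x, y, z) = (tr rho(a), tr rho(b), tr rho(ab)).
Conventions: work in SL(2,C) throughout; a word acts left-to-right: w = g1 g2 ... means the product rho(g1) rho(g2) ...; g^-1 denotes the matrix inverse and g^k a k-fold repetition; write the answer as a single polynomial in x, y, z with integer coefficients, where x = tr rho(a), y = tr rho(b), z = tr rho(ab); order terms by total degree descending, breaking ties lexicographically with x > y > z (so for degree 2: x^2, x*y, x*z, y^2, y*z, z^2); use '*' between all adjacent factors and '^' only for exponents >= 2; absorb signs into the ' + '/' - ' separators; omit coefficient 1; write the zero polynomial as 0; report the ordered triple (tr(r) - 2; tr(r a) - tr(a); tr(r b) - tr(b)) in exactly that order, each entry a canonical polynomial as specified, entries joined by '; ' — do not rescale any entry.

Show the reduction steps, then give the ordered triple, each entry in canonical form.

trace(b^2 a) = trace(b) trace(a b) - trace(a) = y*z - x
trace(b^2) = trace(b) trace(b) - trace(1) = y^2 - 2
trace(b a^2 b) = trace(a) trace(b^2 a) - trace(b^2) = x*y*z - x^2 - y^2 + 2
so trace(b a^2) = trace(a) trace(b a) - trace(b) = x*z - y
reduce: trace(b a^2 b^2) = trace(b) trace(b a^2 b) - trace(b a^2) = x*y^2*z - x^2*y - y^3 - x*z + 3*y
trace(a b a b) = trace(a b) trace(a b) - trace(1)  (split on a) = z^2 - 2
trace(b^2 a b a) = trace(b) trace(a b a b) - trace(a b a)  (reduce the b square) = y*z^2 - x*z - y
so trace(b^2 a b) = trace(b) trace(b a b) - trace(b a)  (reduce the b square) = y^2*z - x*y - z
reduce: trace(b a^2 b^2 a) = trace(a) trace(b^2 a b a) - trace(b^2 a b)  (reduce the a square) = x*y*z^2 - x^2*z - y^2*z + z
trace(b a^2 b^3) = trace(b) trace(b a^2 b^2) - trace(b a^2 b)  (reduce the b square) = x*y^3*z - x^2*y^2 - y^4 - 2*x*y*z + x^2 + 4*y^2 - 2
assemble the triple (trace(r) - 2; trace(r a) - x; trace(r b) - y)

x*y^2*z - x^2*y - y^3 - x*z + 3*y - 2; x*y*z^2 - x^2*z - y^2*z - x + z; x*y^3*z - x^2*y^2 - y^4 - 2*x*y*z + x^2 + 4*y^2 - y - 2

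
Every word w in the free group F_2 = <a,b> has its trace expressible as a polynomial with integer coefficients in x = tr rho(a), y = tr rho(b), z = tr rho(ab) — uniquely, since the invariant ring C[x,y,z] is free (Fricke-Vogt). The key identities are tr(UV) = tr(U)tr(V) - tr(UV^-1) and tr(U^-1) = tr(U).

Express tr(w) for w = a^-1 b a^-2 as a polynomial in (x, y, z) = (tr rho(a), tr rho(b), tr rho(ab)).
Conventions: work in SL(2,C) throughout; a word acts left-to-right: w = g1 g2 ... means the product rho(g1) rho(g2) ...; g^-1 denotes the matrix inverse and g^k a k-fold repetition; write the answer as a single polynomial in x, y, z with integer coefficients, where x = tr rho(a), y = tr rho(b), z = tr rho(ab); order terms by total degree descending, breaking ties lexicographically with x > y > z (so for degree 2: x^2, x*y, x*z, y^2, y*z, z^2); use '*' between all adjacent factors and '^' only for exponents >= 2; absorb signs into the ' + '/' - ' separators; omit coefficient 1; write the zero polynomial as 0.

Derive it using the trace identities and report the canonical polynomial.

so tr(b a^-1) = tr(b)*tr(a) - tr(b a) = x*y - z
reduce: tr(a^-1 b a^-1) = tr(b a^-1)*tr(a) - tr(b) = x^2*y - x*z - y
tr(a^-1 b a^-2) = tr(a^-1 b a^-1)*tr(a) - tr(a^-1 b) = x^3*y - x^2*z - 2*x*y + z

x^3*y - x^2*z - 2*x*y + z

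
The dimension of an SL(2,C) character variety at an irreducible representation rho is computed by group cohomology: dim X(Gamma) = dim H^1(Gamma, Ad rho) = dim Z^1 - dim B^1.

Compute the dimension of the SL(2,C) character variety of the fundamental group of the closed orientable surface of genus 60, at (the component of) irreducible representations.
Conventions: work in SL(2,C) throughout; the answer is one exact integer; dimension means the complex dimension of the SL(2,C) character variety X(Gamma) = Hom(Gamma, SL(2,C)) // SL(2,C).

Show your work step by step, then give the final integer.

354

pi_1 of the closed genus-60 surface has 120 generators bound by the single product-of-commutators relator.
A cocycle assigns one sl_2 vector per generator subject to the relator condition d_2(z) = 0: dim of the unconstrained space is 3*2g = 360.
H^2 = coker(d_2) is dual to H^0 = 0 at irreducible rho (Poincare duality), so d_2 is onto: dim Z^1 = 357.
dim B^1 = 3 (coboundaries, injective at irreducible rho).
Hence dim X = 357 - 3 = 354.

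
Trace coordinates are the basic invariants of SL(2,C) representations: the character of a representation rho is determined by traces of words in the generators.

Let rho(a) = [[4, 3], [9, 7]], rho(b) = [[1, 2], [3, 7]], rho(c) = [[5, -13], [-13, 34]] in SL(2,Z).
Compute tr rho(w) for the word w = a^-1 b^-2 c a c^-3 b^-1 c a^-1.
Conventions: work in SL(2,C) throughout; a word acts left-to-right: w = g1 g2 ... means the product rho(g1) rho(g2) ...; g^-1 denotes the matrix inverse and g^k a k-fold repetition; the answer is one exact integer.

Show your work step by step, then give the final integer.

-12607877787192

rho(a^-1) = [[7, -3], [-9, 4]]
... * rho(b^-1) = [[7, -2], [-3, 1]]  ->  [[58, -17], [-75, 22]]
... * rho(b^-1) = [[7, -2], [-3, 1]]  ->  [[457, -133], [-591, 172]]
... * rho(c) = [[5, -13], [-13, 34]]  ->  [[4014, -10463], [-5191, 13531]]
... * rho(a) = [[4, 3], [9, 7]]  ->  [[-78111, -61199], [101015, 79144]]
... * rho(c^-1) = [[34, 13], [13, 5]]  ->  [[-3451361, -1321438], [4463382, 1708915]]
... * rho(c^-1) = [[34, 13], [13, 5]]  ->  [[-134524968, -51474883], [173970883, 66568541]]
... * rho(c^-1) = [[34, 13], [13, 5]]  ->  [[-5243022391, -2006198999], [6780401055, 2594464184]]
... * rho(b^-1) = [[7, -2], [-3, 1]]  ->  [[-30682559740, 8479845783], [39679414833, -10966337926]]
... * rho(c) = [[5, -13], [-13, 34]]  ->  [[-263650793879, 687188033242], [340959467203, -888687882313]]
... * rho(a^-1) = [[7, -3], [-9, 4]]  ->  [[-8030247856331, 3539704514605], [10384907211238, -4577629930861]]
tr = -8030247856331 + -4577629930861 = -12607877787192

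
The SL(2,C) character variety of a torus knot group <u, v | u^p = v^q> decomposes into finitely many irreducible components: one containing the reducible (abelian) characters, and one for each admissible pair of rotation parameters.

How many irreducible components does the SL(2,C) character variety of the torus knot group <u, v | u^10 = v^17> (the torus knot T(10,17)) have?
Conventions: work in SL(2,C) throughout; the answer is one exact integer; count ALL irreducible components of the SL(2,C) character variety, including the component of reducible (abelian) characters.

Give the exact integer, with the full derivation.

73

For T(10,17): irreducibility forces the central element u^10 = v^17 to one of +I, -I.
On an irreducible component, tr(u) is locked at 2*cos(pi*alpha/10) for some alpha in 1..9, and tr(v) at 2*cos(pi*beta/17) for some beta in 1..16.
Consistency of u^10 = (-1)^alpha I with v^17 = (-1)^beta I forces alpha = beta (mod 2).
count pairs: odd alpha (5 choices) x odd beta (8), plus even alpha (4) x even beta (8): 5*8 + 4*8 = 72.
components with irreducible characters: 72; plus the single component of reducible (abelian) characters: total 73.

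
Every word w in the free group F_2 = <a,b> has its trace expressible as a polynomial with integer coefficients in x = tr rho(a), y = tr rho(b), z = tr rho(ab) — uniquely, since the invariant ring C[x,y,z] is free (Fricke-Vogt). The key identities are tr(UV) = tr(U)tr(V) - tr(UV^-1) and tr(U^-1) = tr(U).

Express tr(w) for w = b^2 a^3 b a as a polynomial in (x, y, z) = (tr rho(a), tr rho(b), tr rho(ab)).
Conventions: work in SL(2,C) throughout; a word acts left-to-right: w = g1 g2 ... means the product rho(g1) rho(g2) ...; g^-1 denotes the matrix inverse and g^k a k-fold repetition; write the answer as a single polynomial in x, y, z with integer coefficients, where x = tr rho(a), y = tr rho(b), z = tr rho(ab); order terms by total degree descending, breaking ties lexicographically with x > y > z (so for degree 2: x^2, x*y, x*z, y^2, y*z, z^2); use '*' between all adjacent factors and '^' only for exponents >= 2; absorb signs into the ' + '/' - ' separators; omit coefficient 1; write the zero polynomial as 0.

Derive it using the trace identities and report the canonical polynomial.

x^2*y*z^2 - x^3*z - x*y^2*z - y*z^2 + 2*x*z + y

reduce: trace(a b a b) = trace(b a) trace(b a) - trace(1)  (split on b) = z^2 - 2
trace(a b a) = trace(a) trace(b a) - trace(b)  (reduce the a square) = x*z - y
reduce: trace(b a b^2 a) = trace(b) trace(a b a b) - trace(a b a)  (reduce the b square) = y*z^2 - x*z - y
reduce: trace(a b^2) = trace(b) trace(a b) - trace(a)  (reduce the b square) = y*z - x
trace(b a b^2) = trace(b) trace(a b^2) - trace(a b)  (reduce the b square) = y^2*z - x*y - z
trace(a b a b^2 a) = trace(a) trace(b a b^2 a) - trace(b a b^2)  (reduce the a square) = x*y*z^2 - x^2*z - y^2*z + z
reduce: trace(b^2 a^3 b a) = trace(a) trace(a b a b^2 a) - trace(a b a b^2)  (reduce the a square) = x^2*y*z^2 - x^3*z - x*y^2*z - y*z^2 + 2*x*z + y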